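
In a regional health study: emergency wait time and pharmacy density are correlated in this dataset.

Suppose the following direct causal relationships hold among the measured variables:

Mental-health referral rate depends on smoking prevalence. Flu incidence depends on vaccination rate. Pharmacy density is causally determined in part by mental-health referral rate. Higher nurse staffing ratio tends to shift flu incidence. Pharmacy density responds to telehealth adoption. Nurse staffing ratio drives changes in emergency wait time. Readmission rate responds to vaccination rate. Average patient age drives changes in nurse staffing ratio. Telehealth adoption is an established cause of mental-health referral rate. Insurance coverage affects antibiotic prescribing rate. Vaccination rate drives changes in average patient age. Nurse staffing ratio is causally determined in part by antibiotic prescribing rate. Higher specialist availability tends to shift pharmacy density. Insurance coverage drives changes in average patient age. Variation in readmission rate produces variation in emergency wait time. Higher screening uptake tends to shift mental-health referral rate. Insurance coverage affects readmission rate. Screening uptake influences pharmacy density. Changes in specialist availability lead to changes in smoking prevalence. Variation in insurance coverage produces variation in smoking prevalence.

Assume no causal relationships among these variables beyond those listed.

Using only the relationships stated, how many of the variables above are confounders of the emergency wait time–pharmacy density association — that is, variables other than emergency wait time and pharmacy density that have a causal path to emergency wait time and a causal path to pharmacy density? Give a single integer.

The common causes are: insurance coverage (to emergency wait time via insurance coverage → readmission rate → emergency wait time; to pharmacy density via insurance coverage → smoking prevalence → mental-health referral rate → pharmacy density).
Every other variable lacks a causal path to at least one of emergency wait time and pharmacy density.

1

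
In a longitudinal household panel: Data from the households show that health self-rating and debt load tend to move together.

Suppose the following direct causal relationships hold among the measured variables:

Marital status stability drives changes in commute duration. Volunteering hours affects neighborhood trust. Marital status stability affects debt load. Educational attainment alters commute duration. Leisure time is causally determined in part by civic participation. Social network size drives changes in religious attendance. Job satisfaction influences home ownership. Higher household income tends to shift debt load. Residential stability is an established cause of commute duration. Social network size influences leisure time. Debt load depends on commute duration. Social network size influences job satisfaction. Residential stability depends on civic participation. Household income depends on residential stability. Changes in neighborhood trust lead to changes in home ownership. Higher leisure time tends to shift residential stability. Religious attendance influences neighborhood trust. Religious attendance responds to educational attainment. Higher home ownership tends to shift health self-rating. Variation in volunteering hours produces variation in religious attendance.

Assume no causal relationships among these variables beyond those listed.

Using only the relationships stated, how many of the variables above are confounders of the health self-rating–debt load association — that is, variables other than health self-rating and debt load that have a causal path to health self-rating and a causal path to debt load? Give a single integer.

2

The common causes are: educational attainment (to health self-rating via educational attainment → religious attendance → neighborhood trust → home ownership → health self-rating; to debt load via educational attainment → commute duration → debt load); social network size (to health self-rating via social network size → job satisfaction → home ownership → health self-rating; to debt load via social network size → leisure time → residential stability → commute duration → debt load).
Every other variable lacks a causal path to at least one of health self-rating and debt load.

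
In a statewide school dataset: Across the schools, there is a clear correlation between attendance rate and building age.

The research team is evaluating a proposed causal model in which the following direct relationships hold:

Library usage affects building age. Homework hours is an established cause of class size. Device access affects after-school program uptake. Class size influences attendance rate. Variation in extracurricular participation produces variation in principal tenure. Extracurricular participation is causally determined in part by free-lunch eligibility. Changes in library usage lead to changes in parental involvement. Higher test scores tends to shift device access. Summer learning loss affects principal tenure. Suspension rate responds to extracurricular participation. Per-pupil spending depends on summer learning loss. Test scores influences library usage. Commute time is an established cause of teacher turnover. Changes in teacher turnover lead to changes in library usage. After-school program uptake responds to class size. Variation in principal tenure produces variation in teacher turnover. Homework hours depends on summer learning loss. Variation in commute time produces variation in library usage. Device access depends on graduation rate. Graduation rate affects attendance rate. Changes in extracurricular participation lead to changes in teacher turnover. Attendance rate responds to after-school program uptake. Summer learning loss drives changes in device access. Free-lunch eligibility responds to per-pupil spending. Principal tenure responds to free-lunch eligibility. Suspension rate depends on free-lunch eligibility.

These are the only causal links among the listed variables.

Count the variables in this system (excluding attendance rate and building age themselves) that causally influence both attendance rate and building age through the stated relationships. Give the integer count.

The common causes are: summer learning loss (to attendance rate via summer learning loss → homework hours → class size → attendance rate; to building age via summer learning loss → principal tenure → teacher turnover → library usage → building age); test scores (to attendance rate via test scores → device access → after-school program uptake → attendance rate; to building age via test scores → library usage → building age).
Every other variable lacks a causal path to at least one of attendance rate and building age.

2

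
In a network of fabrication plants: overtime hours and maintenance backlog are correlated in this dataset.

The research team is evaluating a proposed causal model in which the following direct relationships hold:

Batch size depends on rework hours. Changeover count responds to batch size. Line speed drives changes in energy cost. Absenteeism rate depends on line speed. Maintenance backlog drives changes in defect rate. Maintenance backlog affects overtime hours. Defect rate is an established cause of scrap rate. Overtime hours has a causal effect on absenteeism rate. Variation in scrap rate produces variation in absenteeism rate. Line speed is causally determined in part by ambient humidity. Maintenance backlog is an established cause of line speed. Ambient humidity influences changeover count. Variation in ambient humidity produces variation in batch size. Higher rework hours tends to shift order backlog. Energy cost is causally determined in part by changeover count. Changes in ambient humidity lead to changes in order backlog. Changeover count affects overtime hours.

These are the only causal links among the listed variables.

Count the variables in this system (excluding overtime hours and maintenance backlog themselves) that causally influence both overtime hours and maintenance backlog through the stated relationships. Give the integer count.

No listed variable has a causal path to both overtime hours and maintenance backlog, so there are no common causes.

0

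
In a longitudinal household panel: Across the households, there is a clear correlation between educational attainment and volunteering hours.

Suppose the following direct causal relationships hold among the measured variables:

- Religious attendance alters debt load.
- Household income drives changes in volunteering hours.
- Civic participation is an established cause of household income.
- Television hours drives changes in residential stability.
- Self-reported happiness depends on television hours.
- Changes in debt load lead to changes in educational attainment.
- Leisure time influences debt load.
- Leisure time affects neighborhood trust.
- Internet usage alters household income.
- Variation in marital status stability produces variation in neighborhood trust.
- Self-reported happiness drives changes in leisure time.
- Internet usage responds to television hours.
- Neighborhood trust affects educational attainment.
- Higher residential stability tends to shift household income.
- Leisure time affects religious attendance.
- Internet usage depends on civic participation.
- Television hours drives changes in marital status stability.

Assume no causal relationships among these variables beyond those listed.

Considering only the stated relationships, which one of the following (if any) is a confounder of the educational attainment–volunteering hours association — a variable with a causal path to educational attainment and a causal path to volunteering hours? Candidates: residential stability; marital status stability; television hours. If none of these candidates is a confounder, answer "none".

Television hours causes educational attainment (television hours → marital status stability → neighborhood trust → educational attainment) and also causes volunteering hours (television hours → residential stability → household income → volunteering hours); it is a common cause of both.
Each of the other candidates lacks a causal path to at least one of educational attainment and volunteering hours, so they do not confound the relationship.

television hours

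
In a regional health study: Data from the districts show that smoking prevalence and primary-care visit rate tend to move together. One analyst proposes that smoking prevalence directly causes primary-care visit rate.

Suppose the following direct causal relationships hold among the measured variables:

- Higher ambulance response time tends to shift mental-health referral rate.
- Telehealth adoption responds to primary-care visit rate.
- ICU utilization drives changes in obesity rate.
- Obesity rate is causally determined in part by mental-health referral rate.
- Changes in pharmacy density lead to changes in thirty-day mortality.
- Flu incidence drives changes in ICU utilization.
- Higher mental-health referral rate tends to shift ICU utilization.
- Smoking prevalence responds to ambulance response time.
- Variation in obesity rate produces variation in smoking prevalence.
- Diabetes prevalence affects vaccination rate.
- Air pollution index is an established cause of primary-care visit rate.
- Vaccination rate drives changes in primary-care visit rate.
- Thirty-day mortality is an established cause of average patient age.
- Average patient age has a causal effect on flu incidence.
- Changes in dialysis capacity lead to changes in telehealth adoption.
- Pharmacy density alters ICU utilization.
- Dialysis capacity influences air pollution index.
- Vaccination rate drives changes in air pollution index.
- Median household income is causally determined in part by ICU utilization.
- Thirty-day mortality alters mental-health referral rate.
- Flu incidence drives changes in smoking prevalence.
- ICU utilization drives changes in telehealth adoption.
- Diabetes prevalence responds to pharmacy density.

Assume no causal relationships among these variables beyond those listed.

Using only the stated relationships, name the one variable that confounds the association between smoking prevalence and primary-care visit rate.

pharmacy density

Pharmacy density has a causal path to smoking prevalence (pharmacy density → ICU utilization → obesity rate → smoking prevalence) and a separate causal path to primary-care visit rate (pharmacy density → diabetes prevalence → vaccination rate → primary-care visit rate), so it is a common cause of both.
No stated relationship gives smoking prevalence a causal route to primary-care visit rate, so the correlation is explained by the shared upstream cause rather than a direct effect.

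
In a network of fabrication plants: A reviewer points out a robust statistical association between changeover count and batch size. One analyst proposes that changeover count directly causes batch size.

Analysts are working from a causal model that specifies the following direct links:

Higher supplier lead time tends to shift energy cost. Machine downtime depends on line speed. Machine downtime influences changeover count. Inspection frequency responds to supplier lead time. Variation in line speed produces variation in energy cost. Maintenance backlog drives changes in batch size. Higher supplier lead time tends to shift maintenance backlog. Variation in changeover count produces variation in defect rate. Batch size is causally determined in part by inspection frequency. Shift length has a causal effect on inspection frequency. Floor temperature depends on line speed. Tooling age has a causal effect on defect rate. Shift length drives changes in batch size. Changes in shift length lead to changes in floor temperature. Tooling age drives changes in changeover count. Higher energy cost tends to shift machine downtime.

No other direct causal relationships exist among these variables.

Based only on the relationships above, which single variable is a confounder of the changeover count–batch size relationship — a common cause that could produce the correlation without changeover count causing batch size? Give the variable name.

Supplier lead time has a causal path to changeover count (supplier lead time → energy cost → machine downtime → changeover count) and a separate causal path to batch size (supplier lead time → inspection frequency → batch size), so it is a common cause of both.
No stated relationship gives changeover count a causal route to batch size, so the correlation is explained by the shared upstream cause rather than a direct effect.

supplier lead time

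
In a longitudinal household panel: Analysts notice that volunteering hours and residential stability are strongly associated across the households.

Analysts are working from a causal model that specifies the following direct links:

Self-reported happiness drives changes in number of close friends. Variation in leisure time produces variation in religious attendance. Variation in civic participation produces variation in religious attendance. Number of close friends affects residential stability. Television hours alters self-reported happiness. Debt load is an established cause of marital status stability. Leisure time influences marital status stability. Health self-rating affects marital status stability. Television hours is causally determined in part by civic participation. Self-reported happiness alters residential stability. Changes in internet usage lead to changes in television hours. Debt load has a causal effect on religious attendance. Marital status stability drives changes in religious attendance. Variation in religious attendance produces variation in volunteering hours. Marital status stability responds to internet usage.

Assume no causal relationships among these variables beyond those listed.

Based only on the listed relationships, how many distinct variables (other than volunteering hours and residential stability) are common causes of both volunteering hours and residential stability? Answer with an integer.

2

The common causes are: civic participation (to volunteering hours via civic participation → religious attendance → volunteering hours; to residential stability via civic participation → television hours → self-reported happiness → residential stability); internet usage (to volunteering hours via internet usage → marital status stability → religious attendance → volunteering hours; to residential stability via internet usage → television hours → self-reported happiness → residential stability).
Every other variable lacks a causal path to at least one of volunteering hours and residential stability.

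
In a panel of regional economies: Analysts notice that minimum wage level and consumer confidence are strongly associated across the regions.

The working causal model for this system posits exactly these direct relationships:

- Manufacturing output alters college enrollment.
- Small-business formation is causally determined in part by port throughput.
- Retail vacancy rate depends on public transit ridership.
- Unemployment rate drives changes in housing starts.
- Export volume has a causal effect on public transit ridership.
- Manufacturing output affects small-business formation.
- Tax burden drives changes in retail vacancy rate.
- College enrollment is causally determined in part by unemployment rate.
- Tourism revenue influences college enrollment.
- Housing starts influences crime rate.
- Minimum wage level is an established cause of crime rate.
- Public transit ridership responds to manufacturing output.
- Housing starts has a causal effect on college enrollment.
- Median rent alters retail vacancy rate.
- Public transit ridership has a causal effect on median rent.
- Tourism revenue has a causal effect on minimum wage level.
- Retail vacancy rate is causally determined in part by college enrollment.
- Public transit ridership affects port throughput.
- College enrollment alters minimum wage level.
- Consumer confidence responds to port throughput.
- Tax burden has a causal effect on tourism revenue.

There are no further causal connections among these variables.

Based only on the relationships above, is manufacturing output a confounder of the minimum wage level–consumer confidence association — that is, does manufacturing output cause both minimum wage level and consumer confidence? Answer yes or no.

yes

Manufacturing output has a causal path to minimum wage level (manufacturing output → college enrollment → minimum wage level) and to consumer confidence (manufacturing output → public transit ridership → port throughput → consumer confidence), so it is a common cause of both — a confounder.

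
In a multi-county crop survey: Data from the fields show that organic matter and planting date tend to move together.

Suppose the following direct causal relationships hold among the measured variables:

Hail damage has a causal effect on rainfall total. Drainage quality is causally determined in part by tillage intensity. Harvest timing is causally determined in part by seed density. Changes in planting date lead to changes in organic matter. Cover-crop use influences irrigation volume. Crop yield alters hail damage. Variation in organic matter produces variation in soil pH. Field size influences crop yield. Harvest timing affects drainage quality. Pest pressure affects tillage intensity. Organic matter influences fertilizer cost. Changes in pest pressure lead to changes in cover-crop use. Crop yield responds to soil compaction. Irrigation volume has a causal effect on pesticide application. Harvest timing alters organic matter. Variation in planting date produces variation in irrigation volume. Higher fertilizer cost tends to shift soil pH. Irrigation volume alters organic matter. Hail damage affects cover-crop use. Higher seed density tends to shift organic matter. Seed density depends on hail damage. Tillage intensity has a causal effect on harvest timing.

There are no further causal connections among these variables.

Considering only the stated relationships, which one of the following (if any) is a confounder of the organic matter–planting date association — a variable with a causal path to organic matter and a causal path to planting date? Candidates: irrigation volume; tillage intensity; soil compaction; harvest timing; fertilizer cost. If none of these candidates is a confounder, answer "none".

none

None of the listed candidates has causal paths to both organic matter and planting date in the stated relationships, so none is a common cause.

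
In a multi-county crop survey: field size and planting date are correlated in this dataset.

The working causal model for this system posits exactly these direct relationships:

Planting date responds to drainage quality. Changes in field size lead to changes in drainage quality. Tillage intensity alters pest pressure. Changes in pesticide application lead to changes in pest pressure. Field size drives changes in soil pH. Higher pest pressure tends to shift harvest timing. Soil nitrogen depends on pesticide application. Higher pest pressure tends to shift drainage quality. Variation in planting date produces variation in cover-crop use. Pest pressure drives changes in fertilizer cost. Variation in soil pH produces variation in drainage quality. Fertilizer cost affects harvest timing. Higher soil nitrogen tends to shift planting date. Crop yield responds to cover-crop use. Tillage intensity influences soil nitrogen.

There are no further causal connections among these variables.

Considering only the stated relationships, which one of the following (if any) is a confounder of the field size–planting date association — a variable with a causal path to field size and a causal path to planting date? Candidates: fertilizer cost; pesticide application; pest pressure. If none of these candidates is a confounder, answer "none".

none

None of the listed candidates has causal paths to both field size and planting date in the stated relationships, so none is a common cause.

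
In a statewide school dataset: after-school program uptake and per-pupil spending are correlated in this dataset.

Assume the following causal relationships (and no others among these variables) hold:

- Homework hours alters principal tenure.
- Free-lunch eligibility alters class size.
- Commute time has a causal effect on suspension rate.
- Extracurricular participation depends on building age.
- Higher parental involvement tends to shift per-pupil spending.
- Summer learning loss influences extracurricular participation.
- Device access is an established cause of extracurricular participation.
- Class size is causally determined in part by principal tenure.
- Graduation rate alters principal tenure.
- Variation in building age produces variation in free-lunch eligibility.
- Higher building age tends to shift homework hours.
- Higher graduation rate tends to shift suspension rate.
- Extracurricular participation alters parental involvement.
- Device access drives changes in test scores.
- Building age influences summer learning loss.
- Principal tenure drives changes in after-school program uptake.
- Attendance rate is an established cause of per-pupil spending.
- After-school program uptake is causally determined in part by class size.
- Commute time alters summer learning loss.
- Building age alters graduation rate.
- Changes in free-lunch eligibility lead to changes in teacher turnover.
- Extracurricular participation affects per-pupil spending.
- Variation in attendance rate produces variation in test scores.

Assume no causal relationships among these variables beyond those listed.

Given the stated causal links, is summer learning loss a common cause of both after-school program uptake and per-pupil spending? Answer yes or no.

no

Summer learning loss has no stated causal path to after-school program uptake. A confounder must cause both variables, so summer learning loss does not qualify.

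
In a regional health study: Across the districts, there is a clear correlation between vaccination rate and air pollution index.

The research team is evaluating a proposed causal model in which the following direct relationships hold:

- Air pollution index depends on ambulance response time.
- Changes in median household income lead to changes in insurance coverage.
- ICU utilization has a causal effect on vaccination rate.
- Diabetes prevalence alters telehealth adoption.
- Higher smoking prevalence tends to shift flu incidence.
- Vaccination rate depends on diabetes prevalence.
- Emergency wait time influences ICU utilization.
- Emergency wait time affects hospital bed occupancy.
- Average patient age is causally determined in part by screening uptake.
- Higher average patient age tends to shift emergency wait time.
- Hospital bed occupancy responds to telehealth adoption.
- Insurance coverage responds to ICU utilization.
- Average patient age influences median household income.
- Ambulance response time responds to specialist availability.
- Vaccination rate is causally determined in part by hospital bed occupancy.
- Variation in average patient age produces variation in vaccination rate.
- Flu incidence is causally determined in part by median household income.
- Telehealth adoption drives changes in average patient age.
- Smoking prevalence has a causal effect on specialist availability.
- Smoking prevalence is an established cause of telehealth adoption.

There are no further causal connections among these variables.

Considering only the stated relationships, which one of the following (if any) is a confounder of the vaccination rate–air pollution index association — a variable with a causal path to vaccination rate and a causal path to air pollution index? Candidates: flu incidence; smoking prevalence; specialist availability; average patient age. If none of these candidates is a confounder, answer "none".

Smoking prevalence causes vaccination rate (smoking prevalence → telehealth adoption → average patient age → vaccination rate) and also causes air pollution index (smoking prevalence → specialist availability → ambulance response time → air pollution index); it is a common cause of both.
Each of the other candidates lacks a causal path to at least one of vaccination rate and air pollution index, so they do not confound the relationship.

smoking prevalence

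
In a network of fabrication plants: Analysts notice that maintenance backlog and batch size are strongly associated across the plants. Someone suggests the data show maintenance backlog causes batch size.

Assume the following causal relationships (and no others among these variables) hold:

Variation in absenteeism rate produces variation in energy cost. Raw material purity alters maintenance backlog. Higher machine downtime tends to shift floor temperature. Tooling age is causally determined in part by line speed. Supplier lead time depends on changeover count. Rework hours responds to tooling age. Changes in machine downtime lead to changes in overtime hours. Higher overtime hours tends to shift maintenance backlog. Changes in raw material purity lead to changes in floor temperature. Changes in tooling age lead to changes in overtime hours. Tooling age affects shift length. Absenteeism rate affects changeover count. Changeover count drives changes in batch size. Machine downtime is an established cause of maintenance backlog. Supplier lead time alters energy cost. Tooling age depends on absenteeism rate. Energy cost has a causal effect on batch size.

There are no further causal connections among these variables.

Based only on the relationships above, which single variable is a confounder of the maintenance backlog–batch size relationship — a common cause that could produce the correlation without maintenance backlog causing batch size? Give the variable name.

absenteeism rate

Absenteeism rate has a causal path to maintenance backlog (absenteeism rate → tooling age → overtime hours → maintenance backlog) and a separate causal path to batch size (absenteeism rate → changeover count → batch size), so it is a common cause of both.
No stated relationship gives maintenance backlog a causal route to batch size, so the correlation is explained by the shared upstream cause rather than a direct effect.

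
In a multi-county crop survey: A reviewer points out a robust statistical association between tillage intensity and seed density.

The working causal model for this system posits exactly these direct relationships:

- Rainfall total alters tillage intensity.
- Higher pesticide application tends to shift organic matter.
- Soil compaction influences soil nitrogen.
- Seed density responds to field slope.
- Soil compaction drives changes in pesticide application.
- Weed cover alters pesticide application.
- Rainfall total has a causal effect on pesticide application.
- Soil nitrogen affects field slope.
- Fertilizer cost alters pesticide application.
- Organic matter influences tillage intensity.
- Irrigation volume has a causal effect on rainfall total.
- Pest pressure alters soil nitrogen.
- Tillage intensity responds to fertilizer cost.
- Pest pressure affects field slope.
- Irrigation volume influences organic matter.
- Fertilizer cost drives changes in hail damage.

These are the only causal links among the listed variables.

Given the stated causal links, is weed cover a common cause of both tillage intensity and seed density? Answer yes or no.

no

Weed cover has no stated causal path to seed density. A confounder must cause both variables, so weed cover does not qualify.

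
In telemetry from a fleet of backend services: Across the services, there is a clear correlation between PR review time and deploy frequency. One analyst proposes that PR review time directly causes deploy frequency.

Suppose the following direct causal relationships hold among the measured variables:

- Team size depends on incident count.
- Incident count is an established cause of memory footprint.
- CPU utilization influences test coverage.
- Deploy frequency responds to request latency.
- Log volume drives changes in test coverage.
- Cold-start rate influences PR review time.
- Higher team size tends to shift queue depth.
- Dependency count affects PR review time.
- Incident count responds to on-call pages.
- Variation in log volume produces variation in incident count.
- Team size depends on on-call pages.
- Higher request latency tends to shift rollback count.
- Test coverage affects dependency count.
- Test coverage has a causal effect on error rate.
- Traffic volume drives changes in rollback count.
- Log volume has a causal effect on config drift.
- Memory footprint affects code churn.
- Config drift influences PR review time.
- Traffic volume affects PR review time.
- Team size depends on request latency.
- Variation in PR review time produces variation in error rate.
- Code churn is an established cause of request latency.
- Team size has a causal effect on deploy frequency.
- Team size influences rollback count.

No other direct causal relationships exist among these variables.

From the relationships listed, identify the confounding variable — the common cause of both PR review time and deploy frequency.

log volume

Log volume has a causal path to PR review time (log volume → config drift → PR review time) and a separate causal path to deploy frequency (log volume → incident count → team size → deploy frequency), so it is a common cause of both.
No stated relationship gives PR review time a causal route to deploy frequency, so the correlation is explained by the shared upstream cause rather than a direct effect.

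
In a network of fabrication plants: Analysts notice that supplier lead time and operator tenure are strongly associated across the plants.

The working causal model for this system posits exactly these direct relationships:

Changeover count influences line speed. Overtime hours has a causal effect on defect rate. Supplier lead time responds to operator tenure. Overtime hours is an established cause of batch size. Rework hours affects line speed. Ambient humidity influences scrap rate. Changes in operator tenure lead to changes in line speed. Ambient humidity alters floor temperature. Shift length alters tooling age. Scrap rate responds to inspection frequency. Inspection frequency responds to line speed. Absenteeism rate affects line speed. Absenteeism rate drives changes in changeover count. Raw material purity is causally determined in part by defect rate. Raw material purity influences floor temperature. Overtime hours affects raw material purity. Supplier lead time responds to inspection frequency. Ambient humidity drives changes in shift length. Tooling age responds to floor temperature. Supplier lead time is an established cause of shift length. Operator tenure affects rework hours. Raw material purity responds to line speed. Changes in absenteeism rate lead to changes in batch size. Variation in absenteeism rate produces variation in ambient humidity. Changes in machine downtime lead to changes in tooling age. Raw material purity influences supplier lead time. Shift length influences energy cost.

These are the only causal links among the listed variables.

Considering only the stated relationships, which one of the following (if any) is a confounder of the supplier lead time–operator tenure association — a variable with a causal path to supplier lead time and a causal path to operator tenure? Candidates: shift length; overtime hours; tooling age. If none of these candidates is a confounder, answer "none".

none

None of the listed candidates has causal paths to both supplier lead time and operator tenure in the stated relationships, so none is a common cause.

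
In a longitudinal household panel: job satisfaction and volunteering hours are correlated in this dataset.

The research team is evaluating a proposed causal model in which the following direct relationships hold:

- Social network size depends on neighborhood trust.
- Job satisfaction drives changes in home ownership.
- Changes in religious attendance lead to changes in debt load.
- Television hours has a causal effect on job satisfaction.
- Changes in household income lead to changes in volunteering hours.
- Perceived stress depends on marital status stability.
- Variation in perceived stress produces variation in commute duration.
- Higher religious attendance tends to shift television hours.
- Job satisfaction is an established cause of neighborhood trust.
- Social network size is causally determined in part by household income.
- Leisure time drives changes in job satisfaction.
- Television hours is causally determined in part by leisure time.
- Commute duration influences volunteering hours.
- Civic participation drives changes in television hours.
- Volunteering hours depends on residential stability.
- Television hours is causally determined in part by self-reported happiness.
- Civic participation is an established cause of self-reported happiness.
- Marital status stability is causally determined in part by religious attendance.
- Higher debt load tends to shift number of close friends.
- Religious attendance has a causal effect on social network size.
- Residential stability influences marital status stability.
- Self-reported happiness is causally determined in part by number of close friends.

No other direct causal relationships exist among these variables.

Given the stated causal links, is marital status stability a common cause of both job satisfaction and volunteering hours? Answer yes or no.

Marital status stability has no stated causal path to job satisfaction. A confounder must cause both variables, so marital status stability does not qualify.

no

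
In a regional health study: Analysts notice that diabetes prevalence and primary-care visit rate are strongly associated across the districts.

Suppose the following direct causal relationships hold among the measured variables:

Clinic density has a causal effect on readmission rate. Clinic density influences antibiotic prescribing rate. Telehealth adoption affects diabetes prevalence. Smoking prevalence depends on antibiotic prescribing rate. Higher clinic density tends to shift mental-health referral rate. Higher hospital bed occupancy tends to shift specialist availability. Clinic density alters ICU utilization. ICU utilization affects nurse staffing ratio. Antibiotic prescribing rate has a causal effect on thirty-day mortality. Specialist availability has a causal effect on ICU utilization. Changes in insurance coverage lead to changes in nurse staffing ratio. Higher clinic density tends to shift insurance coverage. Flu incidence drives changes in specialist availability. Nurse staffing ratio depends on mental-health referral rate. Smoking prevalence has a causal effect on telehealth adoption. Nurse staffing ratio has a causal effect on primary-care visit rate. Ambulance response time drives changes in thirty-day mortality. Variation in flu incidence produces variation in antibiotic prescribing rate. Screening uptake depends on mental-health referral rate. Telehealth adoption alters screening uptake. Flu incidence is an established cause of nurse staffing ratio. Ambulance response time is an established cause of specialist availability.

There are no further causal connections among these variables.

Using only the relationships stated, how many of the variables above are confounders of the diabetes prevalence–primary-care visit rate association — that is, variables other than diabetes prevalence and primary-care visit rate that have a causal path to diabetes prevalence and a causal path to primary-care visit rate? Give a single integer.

The common causes are: clinic density (to diabetes prevalence via clinic density → antibiotic prescribing rate → smoking prevalence → telehealth adoption → diabetes prevalence; to primary-care visit rate via clinic density → mental-health referral rate → nurse staffing ratio → primary-care visit rate); flu incidence (to diabetes prevalence via flu incidence → antibiotic prescribing rate → smoking prevalence → telehealth adoption → diabetes prevalence; to primary-care visit rate via flu incidence → nurse staffing ratio → primary-care visit rate).
Every other variable lacks a causal path to at least one of diabetes prevalence and primary-care visit rate.

2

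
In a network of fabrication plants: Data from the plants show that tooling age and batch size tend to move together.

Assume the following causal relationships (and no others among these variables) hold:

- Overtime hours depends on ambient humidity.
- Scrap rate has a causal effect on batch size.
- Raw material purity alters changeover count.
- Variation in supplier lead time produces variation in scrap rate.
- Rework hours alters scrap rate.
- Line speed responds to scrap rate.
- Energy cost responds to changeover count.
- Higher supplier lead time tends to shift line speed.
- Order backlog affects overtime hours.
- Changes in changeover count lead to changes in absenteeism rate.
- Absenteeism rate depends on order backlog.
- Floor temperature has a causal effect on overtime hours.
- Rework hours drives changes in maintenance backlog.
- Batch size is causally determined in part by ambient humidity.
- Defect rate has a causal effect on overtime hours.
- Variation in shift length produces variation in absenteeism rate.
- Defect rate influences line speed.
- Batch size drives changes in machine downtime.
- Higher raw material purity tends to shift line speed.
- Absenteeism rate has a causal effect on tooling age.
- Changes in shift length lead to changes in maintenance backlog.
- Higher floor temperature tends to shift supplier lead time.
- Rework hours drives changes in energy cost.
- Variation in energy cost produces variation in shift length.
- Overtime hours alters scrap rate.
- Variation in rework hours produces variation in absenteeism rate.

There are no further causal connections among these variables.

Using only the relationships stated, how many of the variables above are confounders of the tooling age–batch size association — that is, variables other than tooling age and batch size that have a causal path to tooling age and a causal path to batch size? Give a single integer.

The common causes are: order backlog (to tooling age via order backlog → absenteeism rate → tooling age; to batch size via order backlog → overtime hours → scrap rate → batch size); rework hours (to tooling age via rework hours → absenteeism rate → tooling age; to batch size via rework hours → scrap rate → batch size).
Every other variable lacks a causal path to at least one of tooling age and batch size.

2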